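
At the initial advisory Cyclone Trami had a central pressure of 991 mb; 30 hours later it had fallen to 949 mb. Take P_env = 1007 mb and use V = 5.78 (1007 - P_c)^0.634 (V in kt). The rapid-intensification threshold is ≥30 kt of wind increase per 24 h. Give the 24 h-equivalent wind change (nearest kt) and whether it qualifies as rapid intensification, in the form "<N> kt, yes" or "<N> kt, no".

34 kt, yes

V₁: ΔP = 16, V ≈ 5.78 × 16^0.634 ≈ 33.52 kt.
V₂: ΔP = 58, V ≈ 5.78 × 58^0.634 ≈ 75.85 kt.
ΔV over 30 h = 42.33 kt → 24 h equivalent = 42.33 × 24/30 ≈ 33.86 kt.
34 kt ≥ 30 kt ⇒ rapid intensification.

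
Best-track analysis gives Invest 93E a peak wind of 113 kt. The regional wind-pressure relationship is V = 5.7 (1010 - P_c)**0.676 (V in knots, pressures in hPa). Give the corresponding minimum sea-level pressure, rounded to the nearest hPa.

927 hPa

ΔP = (V / 5.7)^(1/0.676) = (113/5.7)^1.479.
113/5.7 = 19.825; 19.825^1.479 ≈ 82.97 hPa.
P_c = 1010 − 82.97 = 927.03 ≈ 927 hPa.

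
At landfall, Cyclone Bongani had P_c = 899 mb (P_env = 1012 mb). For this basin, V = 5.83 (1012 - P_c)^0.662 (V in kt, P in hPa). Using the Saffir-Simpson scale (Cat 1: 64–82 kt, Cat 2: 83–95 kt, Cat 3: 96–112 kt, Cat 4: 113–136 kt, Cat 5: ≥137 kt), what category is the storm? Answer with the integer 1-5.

4

ΔP = 1012 − 899 = 113 mb.
V ≈ 5.83 × 113^0.662 = 5.83 × 22.86 ≈ 133 kt.
133 kt falls in the Category 4 band.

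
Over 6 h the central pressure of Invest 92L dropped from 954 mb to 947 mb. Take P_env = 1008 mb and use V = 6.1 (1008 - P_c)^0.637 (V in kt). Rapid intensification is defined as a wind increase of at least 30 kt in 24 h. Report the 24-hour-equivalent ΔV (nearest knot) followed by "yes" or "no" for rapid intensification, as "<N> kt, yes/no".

25 kt, no

V₁: ΔP = 54, V ≈ 6.1 × 54^0.637 ≈ 77.42 kt.
V₂: ΔP = 61, V ≈ 6.1 × 61^0.637 ≈ 83.67 kt.
ΔV over 6 h = 6.25 kt → 24 h equivalent = 6.25 × 24/6 ≈ 25.00 kt.
25 kt < 30 kt ⇒ not rapid intensification.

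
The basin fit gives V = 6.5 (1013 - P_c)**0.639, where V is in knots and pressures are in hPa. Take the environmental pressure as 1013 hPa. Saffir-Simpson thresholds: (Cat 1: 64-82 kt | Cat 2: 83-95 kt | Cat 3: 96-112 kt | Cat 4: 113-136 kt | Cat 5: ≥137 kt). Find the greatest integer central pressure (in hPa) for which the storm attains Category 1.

Category 1 begins at V = 64 kt.
Required ΔP = (64/6.5)^(1/0.639) = 9.846^1.565 ≈ 35.84 hPa.
P_c ≤ 1013 − 35.84 = 977.16, so the highest integer P_c is 977 hPa.

977 hPa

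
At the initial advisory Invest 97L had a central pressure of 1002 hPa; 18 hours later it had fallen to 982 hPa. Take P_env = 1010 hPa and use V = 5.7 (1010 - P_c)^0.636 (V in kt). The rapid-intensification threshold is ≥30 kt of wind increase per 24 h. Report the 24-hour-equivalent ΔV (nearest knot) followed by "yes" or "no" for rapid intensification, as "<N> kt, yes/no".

35 kt, yes

V₁: ΔP = 8, V ≈ 5.7 × 8^0.636 ≈ 21.39 kt.
V₂: ΔP = 28, V ≈ 5.7 × 28^0.636 ≈ 47.45 kt.
ΔV over 18 h = 26.06 kt → 24 h equivalent = 26.06 × 24/18 ≈ 34.75 kt.
35 kt ≥ 30 kt ⇒ rapid intensification.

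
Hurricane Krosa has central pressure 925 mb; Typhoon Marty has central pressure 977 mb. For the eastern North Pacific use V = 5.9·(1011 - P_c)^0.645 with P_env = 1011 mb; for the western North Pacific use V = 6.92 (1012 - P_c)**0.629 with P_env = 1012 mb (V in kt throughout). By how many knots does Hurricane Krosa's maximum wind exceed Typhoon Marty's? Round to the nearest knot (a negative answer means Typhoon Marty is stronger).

Hurricane Krosa: ΔP = 86; V ≈ 5.9 × 86^0.645 ≈ 104.38 kt.
Typhoon Marty: ΔP = 35; V ≈ 6.92 × 35^0.629 ≈ 64.76 kt.
Difference ≈ 104.38 − 64.76 = 39.62 → 40 kt.

40 kt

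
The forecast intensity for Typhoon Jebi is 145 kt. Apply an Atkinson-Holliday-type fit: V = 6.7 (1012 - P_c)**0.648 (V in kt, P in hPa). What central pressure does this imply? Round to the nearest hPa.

897 hPa

ΔP = (V / 6.7)^(1/0.648) = (145/6.7)^1.543.
145/6.7 = 21.642; 21.642^1.543 ≈ 114.98 hPa.
P_c = 1012 − 114.98 = 897.02 ≈ 897 hPa.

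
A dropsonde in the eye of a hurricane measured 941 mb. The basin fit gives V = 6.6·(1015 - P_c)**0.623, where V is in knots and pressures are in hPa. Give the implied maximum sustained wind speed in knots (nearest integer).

96 kt

ΔP = 1015 − 941 = 74 mb.
74^0.623 ≈ 14.606.
V ≈ 6.6 × 14.606 ≈ 96.4 kt.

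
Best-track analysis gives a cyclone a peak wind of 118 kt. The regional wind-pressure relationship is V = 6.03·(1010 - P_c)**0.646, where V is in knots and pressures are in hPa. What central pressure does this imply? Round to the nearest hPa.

ΔP = (V / 6.03)^(1/0.646) = (118/6.03)^1.548.
118/6.03 = 19.569; 19.569^1.548 ≈ 99.84 hPa.
P_c = 1010 − 99.84 = 910.16 ≈ 910 hPa.

910 hPa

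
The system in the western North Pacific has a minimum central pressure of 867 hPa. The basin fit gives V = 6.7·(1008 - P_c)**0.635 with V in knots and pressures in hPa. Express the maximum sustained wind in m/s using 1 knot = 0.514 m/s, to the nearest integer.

ΔP = 1008 − 867 = 141 hPa.
V ≈ 6.7 × 141^0.635 = 6.7 × 23.161 ≈ 155.178 kt.
155.178 × 0.514 ≈ 79.76 m/s → 80 m/s.

80 m/s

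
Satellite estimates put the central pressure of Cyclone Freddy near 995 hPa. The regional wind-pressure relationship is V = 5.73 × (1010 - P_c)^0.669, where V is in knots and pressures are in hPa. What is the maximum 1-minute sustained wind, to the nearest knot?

ΔP = 1010 − 995 = 15 hPa.
15^0.669 ≈ 6.121.
V ≈ 5.73 × 6.121 ≈ 35.1 kt.

35 kt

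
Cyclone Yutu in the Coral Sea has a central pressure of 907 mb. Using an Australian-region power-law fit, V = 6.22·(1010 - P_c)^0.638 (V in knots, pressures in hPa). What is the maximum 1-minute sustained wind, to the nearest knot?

120 kt

ΔP = 1010 − 907 = 103 mb.
103^0.638 ≈ 19.239.
V ≈ 6.22 × 19.239 ≈ 119.7 kt.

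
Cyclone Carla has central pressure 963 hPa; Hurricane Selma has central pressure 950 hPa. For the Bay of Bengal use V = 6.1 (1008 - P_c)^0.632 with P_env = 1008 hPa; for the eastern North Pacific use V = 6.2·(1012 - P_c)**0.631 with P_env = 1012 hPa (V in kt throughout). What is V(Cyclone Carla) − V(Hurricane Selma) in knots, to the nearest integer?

Cyclone Carla: ΔP = 45; V ≈ 6.1 × 45^0.632 ≈ 67.63 kt.
Hurricane Selma: ΔP = 62; V ≈ 6.2 × 62^0.631 ≈ 83.83 kt.
Difference ≈ 67.63 − 83.83 = -16.20 → -16 kt.

-16 kt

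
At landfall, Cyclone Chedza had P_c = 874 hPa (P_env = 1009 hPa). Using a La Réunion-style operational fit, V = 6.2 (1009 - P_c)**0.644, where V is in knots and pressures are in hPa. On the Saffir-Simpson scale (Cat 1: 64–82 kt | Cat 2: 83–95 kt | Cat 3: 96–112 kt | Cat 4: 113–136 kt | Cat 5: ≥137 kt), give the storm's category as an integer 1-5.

ΔP = 1009 − 874 = 135 hPa.
V ≈ 6.2 × 135^0.644 = 6.2 × 23.55 ≈ 146 kt.
146 kt falls in the Category 5 band.

5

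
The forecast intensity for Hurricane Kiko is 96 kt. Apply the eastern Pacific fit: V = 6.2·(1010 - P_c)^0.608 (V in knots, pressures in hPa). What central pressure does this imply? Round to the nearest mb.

ΔP = (V / 6.2)^(1/0.608) = (96/6.2)^1.645.
96/6.2 = 15.484; 15.484^1.645 ≈ 90.58 mb.
P_c = 1010 − 90.58 = 919.42 ≈ 919 mb.

919 mb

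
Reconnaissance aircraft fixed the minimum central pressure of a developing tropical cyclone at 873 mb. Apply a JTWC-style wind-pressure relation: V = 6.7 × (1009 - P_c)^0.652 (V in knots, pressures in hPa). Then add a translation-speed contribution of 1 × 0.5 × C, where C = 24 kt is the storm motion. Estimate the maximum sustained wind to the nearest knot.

ΔP = 1009 − 873 = 136 mb.
136^0.652 ≈ 24.607.
V ≈ 6.7 × 24.607 ≈ 164.9 kt.
Translation term: 1 × 0.5 × 24 = 12 kt.
Corrected V ≈ 176.9 kt → 177 kt.

177 kt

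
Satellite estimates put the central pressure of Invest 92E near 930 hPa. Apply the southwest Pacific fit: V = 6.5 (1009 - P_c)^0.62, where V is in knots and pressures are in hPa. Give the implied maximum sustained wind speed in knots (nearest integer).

ΔP = 1009 − 930 = 79 hPa.
79^0.62 ≈ 15.015.
V ≈ 6.5 × 15.015 ≈ 97.6 kt.

98 kt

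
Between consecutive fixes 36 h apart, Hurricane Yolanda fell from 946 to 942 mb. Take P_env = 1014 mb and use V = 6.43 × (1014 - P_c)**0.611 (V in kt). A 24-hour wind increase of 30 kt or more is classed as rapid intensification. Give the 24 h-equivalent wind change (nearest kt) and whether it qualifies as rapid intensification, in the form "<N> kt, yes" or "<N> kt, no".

V₁: ΔP = 68, V ≈ 6.43 × 68^0.611 ≈ 84.70 kt.
V₂: ΔP = 72, V ≈ 6.43 × 72^0.611 ≈ 87.71 kt.
ΔV over 36 h = 3.01 kt → 24 h equivalent = 3.01 × 24/36 ≈ 2.01 kt.
2 kt < 30 kt ⇒ not rapid intensification.

2 kt, no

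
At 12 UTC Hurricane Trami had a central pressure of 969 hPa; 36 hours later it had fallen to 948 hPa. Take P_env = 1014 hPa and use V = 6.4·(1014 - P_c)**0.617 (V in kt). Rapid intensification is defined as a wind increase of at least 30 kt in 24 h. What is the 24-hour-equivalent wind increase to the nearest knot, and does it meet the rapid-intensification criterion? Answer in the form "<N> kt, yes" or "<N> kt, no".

V₁: ΔP = 45, V ≈ 6.4 × 45^0.617 ≈ 67.02 kt.
V₂: ΔP = 66, V ≈ 6.4 × 66^0.617 ≈ 84.89 kt.
ΔV over 36 h = 17.87 kt → 24 h equivalent = 17.87 × 24/36 ≈ 11.91 kt.
12 kt < 30 kt ⇒ not rapid intensification.

12 kt, no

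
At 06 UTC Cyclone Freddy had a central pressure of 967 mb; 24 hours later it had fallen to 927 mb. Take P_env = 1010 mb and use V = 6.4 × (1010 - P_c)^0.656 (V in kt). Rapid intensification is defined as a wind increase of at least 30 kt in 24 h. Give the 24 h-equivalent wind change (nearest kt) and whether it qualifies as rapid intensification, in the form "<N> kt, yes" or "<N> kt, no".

41 kt, yes

V₁: ΔP = 43, V ≈ 6.4 × 43^0.656 ≈ 75.46 kt.
V₂: ΔP = 83, V ≈ 6.4 × 83^0.656 ≈ 116.17 kt.
ΔV over 24 h = 40.71 kt → 24 h equivalent = 40.71 × 24/24 ≈ 40.71 kt.
41 kt ≥ 30 kt ⇒ rapid intensification.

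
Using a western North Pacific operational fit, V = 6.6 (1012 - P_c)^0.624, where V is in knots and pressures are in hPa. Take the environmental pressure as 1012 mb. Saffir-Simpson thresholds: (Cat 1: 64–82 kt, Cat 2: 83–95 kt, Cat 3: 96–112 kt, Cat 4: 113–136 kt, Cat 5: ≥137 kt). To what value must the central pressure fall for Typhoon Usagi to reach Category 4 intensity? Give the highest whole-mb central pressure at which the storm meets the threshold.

Category 4 begins at V = 113 kt.
Required ΔP = (113/6.6)^(1/0.624) = 17.121^1.603 ≈ 94.80 mb.
P_c ≤ 1012 − 94.80 = 917.20, so the highest integer P_c is 917 mb.

917 mb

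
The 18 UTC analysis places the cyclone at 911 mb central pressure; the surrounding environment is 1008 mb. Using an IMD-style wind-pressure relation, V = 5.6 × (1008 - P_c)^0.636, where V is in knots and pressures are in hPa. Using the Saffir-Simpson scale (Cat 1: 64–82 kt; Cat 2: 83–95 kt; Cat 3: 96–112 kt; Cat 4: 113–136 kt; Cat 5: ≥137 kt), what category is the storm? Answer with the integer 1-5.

3

ΔP = 1008 − 911 = 97 mb.
V ≈ 5.6 × 97^0.636 = 5.6 × 18.35 ≈ 103 kt.
103 kt falls in the Category 3 band.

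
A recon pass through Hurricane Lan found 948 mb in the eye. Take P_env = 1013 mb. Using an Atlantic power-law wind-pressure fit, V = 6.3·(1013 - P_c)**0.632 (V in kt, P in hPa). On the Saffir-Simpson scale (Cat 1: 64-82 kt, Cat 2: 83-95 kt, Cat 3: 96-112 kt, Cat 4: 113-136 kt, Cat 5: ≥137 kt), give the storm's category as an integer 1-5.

2

ΔP = 1013 − 948 = 65 mb.
V ≈ 6.3 × 65^0.632 = 6.3 × 13.99 ≈ 88 kt.
88 kt falls in the Category 2 band.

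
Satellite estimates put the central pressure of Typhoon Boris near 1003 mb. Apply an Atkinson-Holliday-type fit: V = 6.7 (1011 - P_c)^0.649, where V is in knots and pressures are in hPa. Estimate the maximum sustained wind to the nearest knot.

26 kt

ΔP = 1011 − 1003 = 8 mb.
8^0.649 ≈ 3.856.
V ≈ 6.7 × 3.856 ≈ 25.8 kt.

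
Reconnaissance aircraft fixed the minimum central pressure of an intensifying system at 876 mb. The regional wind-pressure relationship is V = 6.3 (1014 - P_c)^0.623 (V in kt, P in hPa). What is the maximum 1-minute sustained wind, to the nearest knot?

136 kt

ΔP = 1014 − 876 = 138 mb.
138^0.623 ≈ 21.535.
V ≈ 6.3 × 21.535 ≈ 135.7 kt.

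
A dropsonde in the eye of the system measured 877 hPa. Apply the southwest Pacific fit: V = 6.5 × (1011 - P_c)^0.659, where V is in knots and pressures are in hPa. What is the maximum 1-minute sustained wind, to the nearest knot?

ΔP = 1011 − 877 = 134 hPa.
134^0.659 ≈ 25.221.
V ≈ 6.5 × 25.221 ≈ 163.9 kt.

164 kt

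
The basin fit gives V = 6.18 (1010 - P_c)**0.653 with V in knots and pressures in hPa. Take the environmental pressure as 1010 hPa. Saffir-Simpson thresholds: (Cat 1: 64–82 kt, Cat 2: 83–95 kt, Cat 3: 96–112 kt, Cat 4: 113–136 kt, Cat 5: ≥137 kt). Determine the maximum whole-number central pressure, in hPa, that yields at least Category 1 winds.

974 hPa

Category 1 begins at V = 64 kt.
Required ΔP = (64/6.18)^(1/0.653) = 10.356^1.531 ≈ 35.86 hPa.
P_c ≤ 1010 − 35.86 = 974.14, so the highest integer P_c is 974 hPa.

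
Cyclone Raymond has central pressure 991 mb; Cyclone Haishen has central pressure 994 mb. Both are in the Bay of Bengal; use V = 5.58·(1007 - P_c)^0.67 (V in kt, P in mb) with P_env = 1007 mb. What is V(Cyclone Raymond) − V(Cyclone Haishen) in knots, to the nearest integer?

5 kt

Cyclone Raymond: ΔP = 16; V ≈ 5.58 × 16^0.67 ≈ 35.76 kt.
Cyclone Haishen: ΔP = 13; V ≈ 5.58 × 13^0.67 ≈ 31.12 kt.
Difference ≈ 35.76 − 31.12 = 4.64 → 5 kt.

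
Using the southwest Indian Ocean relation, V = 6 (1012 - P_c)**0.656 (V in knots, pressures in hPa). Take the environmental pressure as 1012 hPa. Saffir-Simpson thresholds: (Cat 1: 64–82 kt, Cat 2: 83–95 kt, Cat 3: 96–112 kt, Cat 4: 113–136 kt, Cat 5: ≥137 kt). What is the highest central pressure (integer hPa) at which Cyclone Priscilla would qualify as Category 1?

Category 1 begins at V = 64 kt.
Required ΔP = (64/6)^(1/0.656) = 10.667^1.524 ≈ 36.91 hPa.
P_c ≤ 1012 − 36.91 = 975.09, so the highest integer P_c is 975 hPa.

975 hPa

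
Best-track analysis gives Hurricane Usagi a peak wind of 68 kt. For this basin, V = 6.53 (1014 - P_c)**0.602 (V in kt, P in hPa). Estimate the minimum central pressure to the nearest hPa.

ΔP = (V / 6.53)^(1/0.602) = (68/6.53)^1.661.
68/6.53 = 10.413; 10.413^1.661 ≈ 49.02 hPa.
P_c = 1014 − 49.02 = 964.98 ≈ 965 hPa.

965 hPa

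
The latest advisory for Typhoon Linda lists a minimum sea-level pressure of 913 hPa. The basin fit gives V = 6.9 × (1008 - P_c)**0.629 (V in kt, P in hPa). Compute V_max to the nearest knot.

ΔP = 1008 − 913 = 95 hPa.
95^0.629 ≈ 17.538.
V ≈ 6.9 × 17.538 ≈ 121.0 kt.

121 kt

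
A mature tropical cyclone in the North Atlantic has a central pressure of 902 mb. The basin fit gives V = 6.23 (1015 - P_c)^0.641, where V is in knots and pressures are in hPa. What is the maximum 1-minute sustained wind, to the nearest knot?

129 kt

ΔP = 1015 − 902 = 113 mb.
113^0.641 ≈ 20.703.
V ≈ 6.23 × 20.703 ≈ 129.0 kt.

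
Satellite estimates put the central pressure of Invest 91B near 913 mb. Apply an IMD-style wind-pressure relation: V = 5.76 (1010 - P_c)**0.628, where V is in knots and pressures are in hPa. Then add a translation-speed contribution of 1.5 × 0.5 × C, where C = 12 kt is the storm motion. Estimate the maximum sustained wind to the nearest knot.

ΔP = 1010 − 913 = 97 mb.
97^0.628 ≈ 17.689.
V ≈ 5.76 × 17.689 ≈ 101.9 kt.
Translation term: 1.5 × 0.5 × 12 = 9 kt.
Corrected V ≈ 110.9 kt → 111 kt.

111 kt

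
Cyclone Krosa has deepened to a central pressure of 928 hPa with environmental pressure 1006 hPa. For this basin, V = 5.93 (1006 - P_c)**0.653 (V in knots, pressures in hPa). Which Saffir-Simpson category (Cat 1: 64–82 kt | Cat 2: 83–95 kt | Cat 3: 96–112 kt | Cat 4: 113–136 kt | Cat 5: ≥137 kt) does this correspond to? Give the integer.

ΔP = 1006 − 928 = 78 hPa.
V ≈ 5.93 × 78^0.653 = 5.93 × 17.20 ≈ 102 kt.
102 kt falls in the Category 3 band.

3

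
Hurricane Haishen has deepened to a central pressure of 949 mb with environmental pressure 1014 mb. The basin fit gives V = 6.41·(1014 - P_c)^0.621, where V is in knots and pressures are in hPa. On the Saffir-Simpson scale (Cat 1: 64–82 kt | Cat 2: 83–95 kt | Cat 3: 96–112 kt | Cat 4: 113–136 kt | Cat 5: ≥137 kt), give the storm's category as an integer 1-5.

2

ΔP = 1014 − 949 = 65 mb.
V ≈ 6.41 × 65^0.621 = 6.41 × 13.36 ≈ 86 kt.
86 kt falls in the Category 2 band.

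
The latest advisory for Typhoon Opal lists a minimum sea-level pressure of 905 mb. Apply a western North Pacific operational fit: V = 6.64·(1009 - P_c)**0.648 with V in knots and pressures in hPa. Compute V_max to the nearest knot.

ΔP = 1009 − 905 = 104 mb.
104^0.648 ≈ 20.279.
V ≈ 6.64 × 20.279 ≈ 134.6 kt.

135 kt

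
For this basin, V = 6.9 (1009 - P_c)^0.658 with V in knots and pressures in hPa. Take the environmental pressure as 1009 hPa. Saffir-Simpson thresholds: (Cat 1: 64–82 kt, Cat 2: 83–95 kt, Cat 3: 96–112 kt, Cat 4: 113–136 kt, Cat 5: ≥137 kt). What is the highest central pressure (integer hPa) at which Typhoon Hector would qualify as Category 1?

979 hPa

Category 1 begins at V = 64 kt.
Required ΔP = (64/6.9)^(1/0.658) = 9.275^1.520 ≈ 29.52 hPa.
P_c ≤ 1009 − 29.52 = 979.48, so the highest integer P_c is 979 hPa.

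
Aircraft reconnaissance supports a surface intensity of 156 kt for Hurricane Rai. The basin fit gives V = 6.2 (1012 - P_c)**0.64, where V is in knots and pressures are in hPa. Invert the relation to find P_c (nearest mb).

ΔP = (V / 6.2)^(1/0.64) = (156/6.2)^1.562.
156/6.2 = 25.161; 25.161^1.562 ≈ 154.40 mb.
P_c = 1012 − 154.40 = 857.60 ≈ 858 mb.

858 mb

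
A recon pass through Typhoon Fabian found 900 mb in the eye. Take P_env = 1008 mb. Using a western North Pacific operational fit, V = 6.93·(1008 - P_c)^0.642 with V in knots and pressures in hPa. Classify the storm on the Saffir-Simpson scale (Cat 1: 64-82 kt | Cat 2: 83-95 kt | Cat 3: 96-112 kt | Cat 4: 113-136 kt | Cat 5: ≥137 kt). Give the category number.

ΔP = 1008 − 900 = 108 mb.
V ≈ 6.93 × 108^0.642 = 6.93 × 20.20 ≈ 140 kt.
140 kt falls in the Category 5 band.

5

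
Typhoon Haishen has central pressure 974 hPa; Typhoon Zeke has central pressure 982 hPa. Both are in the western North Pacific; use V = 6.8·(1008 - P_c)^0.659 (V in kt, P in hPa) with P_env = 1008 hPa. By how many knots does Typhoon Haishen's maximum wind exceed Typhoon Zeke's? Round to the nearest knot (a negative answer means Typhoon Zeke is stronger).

Typhoon Haishen: ΔP = 34; V ≈ 6.8 × 34^0.659 ≈ 69.46 kt.
Typhoon Zeke: ΔP = 26; V ≈ 6.8 × 26^0.659 ≈ 58.21 kt.
Difference ≈ 69.46 − 58.21 = 11.25 → 11 kt.

11 kt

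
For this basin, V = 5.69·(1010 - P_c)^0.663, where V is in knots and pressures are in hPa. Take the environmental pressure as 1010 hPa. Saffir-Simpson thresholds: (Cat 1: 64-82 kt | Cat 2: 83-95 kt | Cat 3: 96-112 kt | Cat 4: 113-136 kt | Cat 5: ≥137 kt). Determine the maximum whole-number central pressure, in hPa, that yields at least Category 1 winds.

971 hPa

Category 1 begins at V = 64 kt.
Required ΔP = (64/5.69)^(1/0.663) = 11.248^1.508 ≈ 38.49 hPa.
P_c ≤ 1010 − 38.49 = 971.51, so the highest integer P_c is 971 hPa.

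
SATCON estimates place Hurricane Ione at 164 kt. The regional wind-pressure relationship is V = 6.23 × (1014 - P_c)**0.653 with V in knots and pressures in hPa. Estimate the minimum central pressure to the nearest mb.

ΔP = (V / 6.23)^(1/0.653) = (164/6.23)^1.531.
164/6.23 = 26.324; 26.324^1.531 ≈ 149.67 mb.
P_c = 1014 − 149.67 = 864.33 ≈ 864 mb.

864 mb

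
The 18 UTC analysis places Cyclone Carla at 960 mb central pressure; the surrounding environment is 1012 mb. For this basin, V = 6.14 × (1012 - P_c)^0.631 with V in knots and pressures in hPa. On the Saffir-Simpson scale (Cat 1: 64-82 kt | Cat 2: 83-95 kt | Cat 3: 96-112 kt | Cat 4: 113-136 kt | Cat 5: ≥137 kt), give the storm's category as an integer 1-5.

ΔP = 1012 − 960 = 52 mb.
V ≈ 6.14 × 52^0.631 = 6.14 × 12.10 ≈ 74 kt.
74 kt falls in the Category 1 band.

1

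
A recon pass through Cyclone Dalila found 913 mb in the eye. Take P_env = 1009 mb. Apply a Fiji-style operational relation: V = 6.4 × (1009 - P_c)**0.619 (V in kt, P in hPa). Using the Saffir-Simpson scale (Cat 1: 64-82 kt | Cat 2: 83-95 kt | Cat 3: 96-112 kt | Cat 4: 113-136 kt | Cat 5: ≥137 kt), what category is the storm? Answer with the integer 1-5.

3

ΔP = 1009 − 913 = 96 mb.
V ≈ 6.4 × 96^0.619 = 6.4 × 16.87 ≈ 108 kt.
108 kt falls in the Category 3 band.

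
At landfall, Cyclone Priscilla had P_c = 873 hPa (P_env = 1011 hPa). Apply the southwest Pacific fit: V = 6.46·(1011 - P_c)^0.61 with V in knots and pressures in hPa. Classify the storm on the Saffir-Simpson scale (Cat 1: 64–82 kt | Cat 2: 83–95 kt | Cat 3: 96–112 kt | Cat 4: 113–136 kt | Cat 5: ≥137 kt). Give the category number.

4

ΔP = 1011 − 873 = 138 hPa.
V ≈ 6.46 × 138^0.61 = 6.46 × 20.20 ≈ 130 kt.
130 kt falls in the Category 4 band.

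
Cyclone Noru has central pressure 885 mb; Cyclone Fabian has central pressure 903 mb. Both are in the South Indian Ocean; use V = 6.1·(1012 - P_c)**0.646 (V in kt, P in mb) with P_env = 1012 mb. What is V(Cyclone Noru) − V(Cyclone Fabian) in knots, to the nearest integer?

13 kt

Cyclone Noru: ΔP = 127; V ≈ 6.1 × 127^0.646 ≈ 139.44 kt.
Cyclone Fabian: ΔP = 109; V ≈ 6.1 × 109^0.646 ≈ 126.33 kt.
Difference ≈ 139.44 − 126.33 = 13.11 → 13 kt.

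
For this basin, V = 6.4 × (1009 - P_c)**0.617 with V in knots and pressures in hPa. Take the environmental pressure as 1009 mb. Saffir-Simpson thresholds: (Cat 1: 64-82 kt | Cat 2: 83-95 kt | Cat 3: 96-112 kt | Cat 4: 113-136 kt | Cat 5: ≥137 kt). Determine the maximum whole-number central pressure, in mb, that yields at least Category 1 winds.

967 mb

Category 1 begins at V = 64 kt.
Required ΔP = (64/6.4)^(1/0.617) = 10.000^1.621 ≈ 41.76 mb.
P_c ≤ 1009 − 41.76 = 967.24, so the highest integer P_c is 967 mb.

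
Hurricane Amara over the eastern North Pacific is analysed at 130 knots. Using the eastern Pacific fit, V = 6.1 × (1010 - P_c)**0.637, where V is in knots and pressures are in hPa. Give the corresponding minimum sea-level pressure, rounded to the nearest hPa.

888 hPa

ΔP = (V / 6.1)^(1/0.637) = (130/6.1)^1.570.
130/6.1 = 21.311; 21.311^1.570 ≈ 121.82 hPa.
P_c = 1010 − 121.82 = 888.18 ≈ 888 hPa.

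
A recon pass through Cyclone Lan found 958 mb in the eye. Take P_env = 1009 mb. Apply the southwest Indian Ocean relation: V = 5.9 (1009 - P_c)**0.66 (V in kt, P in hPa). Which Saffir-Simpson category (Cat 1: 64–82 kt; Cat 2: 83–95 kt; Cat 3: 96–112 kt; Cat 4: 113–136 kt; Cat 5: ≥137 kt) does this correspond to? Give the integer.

1

ΔP = 1009 − 958 = 51 mb.
V ≈ 5.9 × 51^0.66 = 5.9 × 13.40 ≈ 79 kt.
79 kt falls in the Category 1 band.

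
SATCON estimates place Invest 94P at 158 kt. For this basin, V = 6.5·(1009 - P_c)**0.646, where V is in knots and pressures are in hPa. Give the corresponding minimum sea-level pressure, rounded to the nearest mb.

869 mb

ΔP = (V / 6.5)^(1/0.646) = (158/6.5)^1.548.
158/6.5 = 24.308; 24.308^1.548 ≈ 139.67 mb.
P_c = 1009 − 139.67 = 869.33 ≈ 869 mb.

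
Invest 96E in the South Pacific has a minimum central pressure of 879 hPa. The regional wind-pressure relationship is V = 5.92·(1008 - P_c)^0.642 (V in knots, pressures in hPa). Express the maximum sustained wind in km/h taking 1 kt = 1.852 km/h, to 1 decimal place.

248.3 km/h

ΔP = 1008 − 879 = 129 hPa.
V ≈ 5.92 × 129^0.642 = 5.92 × 22.646 ≈ 134.067 kt.
134.067 × 1.852 ≈ 248.29 km/h → 248.3 km/h.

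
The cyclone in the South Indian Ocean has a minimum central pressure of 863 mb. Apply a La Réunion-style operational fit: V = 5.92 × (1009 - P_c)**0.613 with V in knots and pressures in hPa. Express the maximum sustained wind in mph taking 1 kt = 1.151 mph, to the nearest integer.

ΔP = 1009 − 863 = 146 mb.
V ≈ 5.92 × 146^0.613 = 5.92 × 21.220 ≈ 125.623 kt.
125.623 × 1.151 ≈ 144.59 mph → 145 mph.

145 mph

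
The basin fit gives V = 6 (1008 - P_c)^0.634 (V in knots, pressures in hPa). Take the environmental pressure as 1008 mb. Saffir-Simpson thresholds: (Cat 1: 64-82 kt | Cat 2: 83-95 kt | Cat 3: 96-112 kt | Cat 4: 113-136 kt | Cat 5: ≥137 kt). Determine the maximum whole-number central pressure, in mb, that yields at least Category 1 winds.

Category 1 begins at V = 64 kt.
Required ΔP = (64/6)^(1/0.634) = 10.667^1.577 ≈ 41.83 mb.
P_c ≤ 1008 − 41.83 = 966.17, so the highest integer P_c is 966 mb.

966 mb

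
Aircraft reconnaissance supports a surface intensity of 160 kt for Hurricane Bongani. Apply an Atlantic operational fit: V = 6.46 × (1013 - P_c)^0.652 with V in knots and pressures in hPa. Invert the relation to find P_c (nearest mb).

876 mb

ΔP = (V / 6.46)^(1/0.652) = (160/6.46)^1.534.
160/6.46 = 24.768; 24.768^1.534 ≈ 137.36 mb.
P_c = 1013 − 137.36 = 875.64 ≈ 876 mb.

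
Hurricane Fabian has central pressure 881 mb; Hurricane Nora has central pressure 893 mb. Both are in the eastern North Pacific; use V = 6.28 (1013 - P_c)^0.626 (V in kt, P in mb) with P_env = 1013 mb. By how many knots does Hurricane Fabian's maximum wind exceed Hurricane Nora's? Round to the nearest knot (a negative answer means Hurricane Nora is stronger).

Hurricane Fabian: ΔP = 132; V ≈ 6.28 × 132^0.626 ≈ 133.49 kt.
Hurricane Nora: ΔP = 120; V ≈ 6.28 × 120^0.626 ≈ 125.76 kt.
Difference ≈ 133.49 − 125.76 = 7.73 → 8 kt.

8 kt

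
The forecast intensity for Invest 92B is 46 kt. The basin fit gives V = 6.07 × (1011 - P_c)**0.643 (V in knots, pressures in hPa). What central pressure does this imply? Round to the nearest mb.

988 mb

ΔP = (V / 6.07)^(1/0.643) = (46/6.07)^1.555.
46/6.07 = 7.578; 7.578^1.555 ≈ 23.33 mb.
P_c = 1011 − 23.33 = 987.67 ≈ 988 mb.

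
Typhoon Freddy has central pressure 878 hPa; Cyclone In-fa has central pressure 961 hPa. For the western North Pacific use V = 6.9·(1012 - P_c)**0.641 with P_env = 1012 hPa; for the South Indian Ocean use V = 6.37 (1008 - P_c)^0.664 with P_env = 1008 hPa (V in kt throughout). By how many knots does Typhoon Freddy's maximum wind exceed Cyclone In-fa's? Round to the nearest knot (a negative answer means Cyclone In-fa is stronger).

77 kt

Typhoon Freddy: ΔP = 134; V ≈ 6.9 × 134^0.641 ≈ 159.34 kt.
Cyclone In-fa: ΔP = 47; V ≈ 6.37 × 47^0.664 ≈ 82.11 kt.
Difference ≈ 159.34 − 82.11 = 77.23 → 77 kt.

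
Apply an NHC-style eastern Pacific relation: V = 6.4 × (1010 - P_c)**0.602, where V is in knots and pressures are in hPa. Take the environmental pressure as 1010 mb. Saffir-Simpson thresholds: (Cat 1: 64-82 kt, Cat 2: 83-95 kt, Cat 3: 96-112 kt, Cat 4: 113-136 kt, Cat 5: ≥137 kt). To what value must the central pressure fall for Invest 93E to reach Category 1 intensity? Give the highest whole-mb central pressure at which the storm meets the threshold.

964 mb

Category 1 begins at V = 64 kt.
Required ΔP = (64/6.4)^(1/0.602) = 10.000^1.661 ≈ 45.83 mb.
P_c ≤ 1010 − 45.83 = 964.17, so the highest integer P_c is 964 mb.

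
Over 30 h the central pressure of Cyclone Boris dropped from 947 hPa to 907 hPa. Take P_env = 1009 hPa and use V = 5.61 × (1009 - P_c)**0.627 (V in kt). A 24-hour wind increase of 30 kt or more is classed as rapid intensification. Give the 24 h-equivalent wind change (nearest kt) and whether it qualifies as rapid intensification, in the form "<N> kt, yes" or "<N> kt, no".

V₁: ΔP = 62, V ≈ 5.61 × 62^0.627 ≈ 74.61 kt.
V₂: ΔP = 102, V ≈ 5.61 × 102^0.627 ≈ 101.94 kt.
ΔV over 30 h = 27.33 kt → 24 h equivalent = 27.33 × 24/30 ≈ 21.86 kt.
22 kt < 30 kt ⇒ not rapid intensification.

22 kt, no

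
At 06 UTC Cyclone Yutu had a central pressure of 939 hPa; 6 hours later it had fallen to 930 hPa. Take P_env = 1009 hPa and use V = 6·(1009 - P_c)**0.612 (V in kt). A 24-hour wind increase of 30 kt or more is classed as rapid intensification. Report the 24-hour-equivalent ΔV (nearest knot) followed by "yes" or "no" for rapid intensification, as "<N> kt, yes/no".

V₁: ΔP = 70, V ≈ 6 × 70^0.612 ≈ 80.79 kt.
V₂: ΔP = 79, V ≈ 6 × 79^0.612 ≈ 87.00 kt.
ΔV over 6 h = 6.21 kt → 24 h equivalent = 6.21 × 24/6 ≈ 24.84 kt.
25 kt < 30 kt ⇒ not rapid intensification.

25 kt, no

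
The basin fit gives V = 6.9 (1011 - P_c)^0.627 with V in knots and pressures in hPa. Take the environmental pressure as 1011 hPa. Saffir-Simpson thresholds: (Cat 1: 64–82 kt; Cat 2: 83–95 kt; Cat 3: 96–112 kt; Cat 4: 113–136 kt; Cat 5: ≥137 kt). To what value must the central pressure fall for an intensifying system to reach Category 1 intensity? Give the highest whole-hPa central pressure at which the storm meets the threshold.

Category 1 begins at V = 64 kt.
Required ΔP = (64/6.9)^(1/0.627) = 9.275^1.595 ≈ 34.90 hPa.
P_c ≤ 1011 − 34.90 = 976.10, so the highest integer P_c is 976 hPa.

976 hPa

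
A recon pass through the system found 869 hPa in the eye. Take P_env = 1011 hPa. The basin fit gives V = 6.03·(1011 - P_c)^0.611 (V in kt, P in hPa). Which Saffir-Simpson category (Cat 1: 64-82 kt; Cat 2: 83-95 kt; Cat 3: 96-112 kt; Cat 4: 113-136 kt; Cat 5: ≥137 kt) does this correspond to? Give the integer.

4

ΔP = 1011 − 869 = 142 hPa.
V ≈ 6.03 × 142^0.611 = 6.03 × 20.66 ≈ 125 kt.
125 kt falls in the Category 4 band.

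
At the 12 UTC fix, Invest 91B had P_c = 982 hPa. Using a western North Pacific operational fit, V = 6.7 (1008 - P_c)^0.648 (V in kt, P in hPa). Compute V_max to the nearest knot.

55 kt

ΔP = 1008 − 982 = 26 hPa.
26^0.648 ≈ 8.259.
V ≈ 6.7 × 8.259 ≈ 55.3 kt.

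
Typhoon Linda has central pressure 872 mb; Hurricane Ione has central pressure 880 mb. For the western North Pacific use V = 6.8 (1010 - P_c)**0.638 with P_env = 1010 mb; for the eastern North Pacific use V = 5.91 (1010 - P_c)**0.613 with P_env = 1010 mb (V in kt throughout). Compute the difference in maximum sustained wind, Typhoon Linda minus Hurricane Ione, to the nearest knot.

41 kt

Typhoon Linda: ΔP = 138; V ≈ 6.8 × 138^0.638 ≈ 157.67 kt.
Hurricane Ione: ΔP = 130; V ≈ 5.91 × 130^0.613 ≈ 116.80 kt.
Difference ≈ 157.67 − 116.80 = 40.87 → 41 kt.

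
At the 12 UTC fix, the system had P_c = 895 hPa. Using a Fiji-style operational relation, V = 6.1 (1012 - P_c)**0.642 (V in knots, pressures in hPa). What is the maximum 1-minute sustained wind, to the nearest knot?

130 kt

ΔP = 1012 − 895 = 117 hPa.
117^0.642 ≈ 21.270.
V ≈ 6.1 × 21.270 ≈ 129.7 kt.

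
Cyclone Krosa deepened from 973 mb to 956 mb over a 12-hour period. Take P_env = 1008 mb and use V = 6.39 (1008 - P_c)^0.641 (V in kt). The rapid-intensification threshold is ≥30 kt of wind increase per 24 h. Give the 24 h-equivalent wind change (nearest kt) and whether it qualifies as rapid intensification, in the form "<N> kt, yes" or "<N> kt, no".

V₁: ΔP = 35, V ≈ 6.39 × 35^0.641 ≈ 62.41 kt.
V₂: ΔP = 52, V ≈ 6.39 × 52^0.641 ≈ 80.44 kt.
ΔV over 12 h = 18.03 kt → 24 h equivalent = 18.03 × 24/12 ≈ 36.06 kt.
36 kt ≥ 30 kt ⇒ rapid intensification.

36 kt, yes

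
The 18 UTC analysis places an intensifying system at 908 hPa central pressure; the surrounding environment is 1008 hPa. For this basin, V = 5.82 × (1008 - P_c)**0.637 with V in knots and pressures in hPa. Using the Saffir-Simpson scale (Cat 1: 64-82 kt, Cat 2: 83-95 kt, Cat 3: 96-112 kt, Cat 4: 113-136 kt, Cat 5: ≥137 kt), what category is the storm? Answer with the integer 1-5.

ΔP = 1008 − 908 = 100 hPa.
V ≈ 5.82 × 100^0.637 = 5.82 × 18.79 ≈ 109 kt.
109 kt falls in the Category 3 band.

3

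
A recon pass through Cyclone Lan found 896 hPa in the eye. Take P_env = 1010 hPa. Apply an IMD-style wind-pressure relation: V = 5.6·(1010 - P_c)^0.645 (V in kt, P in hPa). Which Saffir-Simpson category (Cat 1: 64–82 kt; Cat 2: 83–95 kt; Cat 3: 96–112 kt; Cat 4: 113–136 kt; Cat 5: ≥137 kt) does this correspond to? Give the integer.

ΔP = 1010 − 896 = 114 hPa.
V ≈ 5.6 × 114^0.645 = 5.6 × 21.22 ≈ 119 kt.
119 kt falls in the Category 4 band.

4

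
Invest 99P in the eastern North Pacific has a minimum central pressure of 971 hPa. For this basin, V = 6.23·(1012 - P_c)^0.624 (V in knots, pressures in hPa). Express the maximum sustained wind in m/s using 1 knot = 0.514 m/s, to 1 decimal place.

32.5 m/s

ΔP = 1012 − 971 = 41 hPa.
V ≈ 6.23 × 41^0.624 = 6.23 × 10.148 ≈ 63.222 kt.
63.222 × 0.514 ≈ 32.50 m/s → 32.5 m/s.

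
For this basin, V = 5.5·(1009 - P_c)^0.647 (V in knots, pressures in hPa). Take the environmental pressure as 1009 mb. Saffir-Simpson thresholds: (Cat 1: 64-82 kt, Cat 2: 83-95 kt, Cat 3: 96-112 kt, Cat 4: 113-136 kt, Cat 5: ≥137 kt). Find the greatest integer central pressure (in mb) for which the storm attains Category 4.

902 mb

Category 4 begins at V = 113 kt.
Required ΔP = (113/5.5)^(1/0.647) = 20.545^1.546 ≈ 106.89 mb.
P_c ≤ 1009 − 106.89 = 902.11, so the highest integer P_c is 902 mb.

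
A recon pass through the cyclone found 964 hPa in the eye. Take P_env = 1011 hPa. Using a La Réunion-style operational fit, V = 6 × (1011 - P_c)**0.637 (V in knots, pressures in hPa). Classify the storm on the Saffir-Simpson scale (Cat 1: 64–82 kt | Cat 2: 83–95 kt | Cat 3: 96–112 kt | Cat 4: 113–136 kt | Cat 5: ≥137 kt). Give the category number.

1

ΔP = 1011 − 964 = 47 hPa.
V ≈ 6 × 47^0.637 = 6 × 11.62 ≈ 70 kt.
70 kt falls in the Category 1 band.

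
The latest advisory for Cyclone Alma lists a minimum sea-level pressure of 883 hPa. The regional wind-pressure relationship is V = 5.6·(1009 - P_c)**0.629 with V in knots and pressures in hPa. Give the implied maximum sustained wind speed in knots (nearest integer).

117 kt

ΔP = 1009 − 883 = 126 hPa.
126^0.629 ≈ 20.948.
V ≈ 5.6 × 20.948 ≈ 117.3 kt.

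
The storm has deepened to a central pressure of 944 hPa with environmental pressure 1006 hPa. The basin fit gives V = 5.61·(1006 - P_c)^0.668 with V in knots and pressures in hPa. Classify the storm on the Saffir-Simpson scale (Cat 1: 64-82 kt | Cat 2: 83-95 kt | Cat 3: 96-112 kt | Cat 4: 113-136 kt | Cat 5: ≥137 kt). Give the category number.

2

ΔP = 1006 − 944 = 62 hPa.
V ≈ 5.61 × 62^0.668 = 5.61 × 15.75 ≈ 88 kt.
88 kt falls in the Category 2 band.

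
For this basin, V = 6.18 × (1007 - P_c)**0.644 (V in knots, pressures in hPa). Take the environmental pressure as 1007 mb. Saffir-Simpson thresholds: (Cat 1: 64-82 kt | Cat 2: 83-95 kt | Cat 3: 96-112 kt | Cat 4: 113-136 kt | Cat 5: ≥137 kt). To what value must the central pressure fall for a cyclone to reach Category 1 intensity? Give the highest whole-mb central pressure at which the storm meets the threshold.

969 mb

Category 1 begins at V = 64 kt.
Required ΔP = (64/6.18)^(1/0.644) = 10.356^1.553 ≈ 37.70 mb.
P_c ≤ 1007 − 37.70 = 969.30, so the highest integer P_c is 969 mb.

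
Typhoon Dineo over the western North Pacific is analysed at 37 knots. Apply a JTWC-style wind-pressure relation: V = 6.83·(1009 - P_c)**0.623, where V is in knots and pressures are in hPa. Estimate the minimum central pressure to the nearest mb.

ΔP = (V / 6.83)^(1/0.623) = (37/6.83)^1.605.
37/6.83 = 5.417; 5.417^1.605 ≈ 15.06 mb.
P_c = 1009 − 15.06 = 993.94 ≈ 994 mb.

994 mb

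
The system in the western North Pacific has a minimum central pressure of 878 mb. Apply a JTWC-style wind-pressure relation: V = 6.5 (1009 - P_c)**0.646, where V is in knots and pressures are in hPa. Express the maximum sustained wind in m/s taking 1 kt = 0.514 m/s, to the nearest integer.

ΔP = 1009 − 878 = 131 mb.
V ≈ 6.5 × 131^0.646 = 6.5 × 23.322 ≈ 151.590 kt.
151.590 × 0.514 ≈ 77.92 m/s → 78 m/s.

78 m/s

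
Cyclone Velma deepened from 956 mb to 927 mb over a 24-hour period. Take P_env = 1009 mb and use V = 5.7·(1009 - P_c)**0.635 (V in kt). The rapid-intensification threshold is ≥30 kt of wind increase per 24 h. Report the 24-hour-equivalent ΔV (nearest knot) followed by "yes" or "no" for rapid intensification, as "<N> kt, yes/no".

V₁: ΔP = 53, V ≈ 5.7 × 53^0.635 ≈ 70.92 kt.
V₂: ΔP = 82, V ≈ 5.7 × 82^0.635 ≈ 93.57 kt.
ΔV over 24 h = 22.65 kt → 24 h equivalent = 22.65 × 24/24 ≈ 22.65 kt.
23 kt < 30 kt ⇒ not rapid intensification.

23 kt, no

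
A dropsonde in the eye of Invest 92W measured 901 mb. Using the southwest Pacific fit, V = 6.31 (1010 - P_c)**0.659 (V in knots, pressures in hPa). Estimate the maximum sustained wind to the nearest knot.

139 kt

ΔP = 1010 − 901 = 109 mb.
109^0.659 ≈ 22.012.
V ≈ 6.31 × 22.012 ≈ 138.9 kt.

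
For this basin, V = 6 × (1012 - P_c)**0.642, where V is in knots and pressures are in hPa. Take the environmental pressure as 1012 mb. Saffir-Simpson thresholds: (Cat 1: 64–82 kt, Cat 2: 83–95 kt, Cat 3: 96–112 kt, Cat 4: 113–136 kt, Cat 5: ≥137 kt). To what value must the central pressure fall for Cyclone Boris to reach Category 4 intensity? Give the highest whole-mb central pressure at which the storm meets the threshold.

Category 4 begins at V = 113 kt.
Required ΔP = (113/6)^(1/0.642) = 18.833^1.558 ≈ 96.80 mb.
P_c ≤ 1012 − 96.80 = 915.20, so the highest integer P_c is 915 mb.

915 mb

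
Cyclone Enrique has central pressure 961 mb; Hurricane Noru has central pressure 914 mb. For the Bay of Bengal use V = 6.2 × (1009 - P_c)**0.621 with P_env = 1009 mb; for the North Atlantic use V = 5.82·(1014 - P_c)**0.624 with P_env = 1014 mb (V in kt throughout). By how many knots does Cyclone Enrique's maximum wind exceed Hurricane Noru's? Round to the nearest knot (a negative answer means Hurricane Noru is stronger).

-34 kt

Cyclone Enrique: ΔP = 48; V ≈ 6.2 × 48^0.621 ≈ 68.62 kt.
Hurricane Noru: ΔP = 100; V ≈ 5.82 × 100^0.624 ≈ 103.02 kt.
Difference ≈ 68.62 − 103.02 = -34.40 → -34 kt.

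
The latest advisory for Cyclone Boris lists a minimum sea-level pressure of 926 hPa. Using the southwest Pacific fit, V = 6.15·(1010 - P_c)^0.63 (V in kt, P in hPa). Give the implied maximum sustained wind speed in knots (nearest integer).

100 kt

ΔP = 1010 − 926 = 84 hPa.
84^0.63 ≈ 16.304.
V ≈ 6.15 × 16.304 ≈ 100.3 kt.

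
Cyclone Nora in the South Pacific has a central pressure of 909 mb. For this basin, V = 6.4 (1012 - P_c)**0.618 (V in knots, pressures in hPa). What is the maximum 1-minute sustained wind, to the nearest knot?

ΔP = 1012 − 909 = 103 mb.
103^0.618 ≈ 17.536.
V ≈ 6.4 × 17.536 ≈ 112.2 kt.

112 kt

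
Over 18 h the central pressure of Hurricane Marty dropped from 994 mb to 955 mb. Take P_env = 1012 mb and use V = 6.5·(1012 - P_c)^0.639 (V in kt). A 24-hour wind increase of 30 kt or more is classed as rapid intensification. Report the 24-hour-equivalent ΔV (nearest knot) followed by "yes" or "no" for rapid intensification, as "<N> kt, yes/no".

60 kt, yes

V₁: ΔP = 18, V ≈ 6.5 × 18^0.639 ≈ 41.21 kt.
V₂: ΔP = 57, V ≈ 6.5 × 57^0.639 ≈ 86.08 kt.
ΔV over 18 h = 44.87 kt → 24 h equivalent = 44.87 × 24/18 ≈ 59.83 kt.
60 kt ≥ 30 kt ⇒ rapid intensification.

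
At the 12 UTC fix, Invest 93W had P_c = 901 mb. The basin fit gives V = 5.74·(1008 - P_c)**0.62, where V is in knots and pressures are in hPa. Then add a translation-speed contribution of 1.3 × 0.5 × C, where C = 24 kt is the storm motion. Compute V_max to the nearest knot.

120 kt

ΔP = 1008 − 901 = 107 mb.
107^0.62 ≈ 18.122.
V ≈ 5.74 × 18.122 ≈ 104.0 kt.
Translation term: 1.3 × 0.5 × 24 = 15.6 kt.
Corrected V ≈ 119.6 kt → 120 kt.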